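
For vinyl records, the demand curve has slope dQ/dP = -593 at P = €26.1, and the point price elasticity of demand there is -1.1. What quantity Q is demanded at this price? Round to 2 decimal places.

Ed = (dQ/dP)·(P/Q) ⇒ Q = (dQ/dP)·P/Ed = (-593)·26.1/(-1.1) = 14070.2727…

14070.27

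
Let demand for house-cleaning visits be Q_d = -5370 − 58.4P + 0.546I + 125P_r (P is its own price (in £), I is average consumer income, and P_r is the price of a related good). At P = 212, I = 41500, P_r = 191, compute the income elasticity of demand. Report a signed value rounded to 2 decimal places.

0.79

At the given values, Q_d = -5370 − 58.4(212) + 0.546(41500) + 125(191) = 28783.2.
∂Q_d/∂I = 0.546.
E = (0.546) × (41500/28783.2) = 0.7872…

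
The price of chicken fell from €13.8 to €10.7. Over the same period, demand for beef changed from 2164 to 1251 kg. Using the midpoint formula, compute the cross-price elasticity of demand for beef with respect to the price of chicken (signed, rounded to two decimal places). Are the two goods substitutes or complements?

2.11; substitutes

%ΔQ_{beef} = (1251 − 2164)/avg = -913/1707.5 = -0.534699…
%ΔP_{chicken} = (10.7 − 13.8)/avg = -3.1/12.25 = -0.253061…
E_cross = (-913/1707.5) / (-3.1/12.25) = 2.1129…
E_cross > 0 ⇒ the goods are substitutes.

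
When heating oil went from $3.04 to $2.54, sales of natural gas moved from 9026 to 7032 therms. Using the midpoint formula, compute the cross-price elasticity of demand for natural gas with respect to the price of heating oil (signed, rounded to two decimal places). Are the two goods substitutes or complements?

%ΔQ_{natural gas} = (7032 − 9026)/avg = -1994/8029 = -0.248349…
%ΔP_{heating oil} = (2.54 − 3.04)/avg = -0.5/2.79 = -0.179211…
E_cross = (-1994/8029) / (-0.5/2.79) = 1.3857…
E_cross > 0 ⇒ the goods are substitutes.

1.39; substitutes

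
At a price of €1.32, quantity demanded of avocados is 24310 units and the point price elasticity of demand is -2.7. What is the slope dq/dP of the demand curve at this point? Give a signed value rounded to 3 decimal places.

-49725.000

Ed = (dq/dP)·(P/q) ⇒ dq/dP = Ed·q/P = (-2.7)·24310/1.32 = -49725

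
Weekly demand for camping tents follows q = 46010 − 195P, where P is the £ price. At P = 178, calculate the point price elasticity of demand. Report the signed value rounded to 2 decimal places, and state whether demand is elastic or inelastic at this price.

dq/dP = −195. At P = 178, q = 46010 − 195(178) = 11300.
Ed = (dq/dP)·(P/q) = −195 × (178/11300) = -3.0716…
|Ed| = 3.07 > 1, so demand is elastic.

-3.07; elastic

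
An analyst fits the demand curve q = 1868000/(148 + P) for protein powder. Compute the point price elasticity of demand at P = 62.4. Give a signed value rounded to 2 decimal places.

dq/dP = −1868000/(148 + P)² = -42.1974. At P = 62.4, q = 8878.33.
Ed = (dq/dP)·(P/q) = (-42.1974) × (62.4/8878.33) = -0.2965…

-0.30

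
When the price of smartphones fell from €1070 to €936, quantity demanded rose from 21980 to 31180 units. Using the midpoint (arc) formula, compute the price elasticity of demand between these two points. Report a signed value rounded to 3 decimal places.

-2.591

%ΔQ = (31180 − 21980) / [(21980 + 31180)/2] = 9200/26580 = 0.346124…
%ΔP = (936 − 1070) / [(1070 + 936)/2] = -134/1003 = -0.133599…
Arc Ed = %ΔQ / %ΔP = (9200/26580) / (-134/1003) = -2.59077…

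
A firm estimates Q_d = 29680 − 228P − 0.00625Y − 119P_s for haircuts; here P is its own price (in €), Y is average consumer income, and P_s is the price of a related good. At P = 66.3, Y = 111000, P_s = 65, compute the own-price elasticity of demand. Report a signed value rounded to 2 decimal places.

-2.46

At the given values, Q_d = 29680 − 228(66.3) − 0.00625(111000) − 119(65) = 6134.85.
∂Q_d/∂P = −228.
E = (-228) × (66.3/6134.85) = -2.4640…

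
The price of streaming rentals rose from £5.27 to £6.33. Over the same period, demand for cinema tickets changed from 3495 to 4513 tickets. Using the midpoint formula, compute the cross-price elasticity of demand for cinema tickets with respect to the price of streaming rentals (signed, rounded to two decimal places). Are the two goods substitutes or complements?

%ΔQ_{cinema tickets} = (4513 − 3495)/avg = 1018/4004 = 0.254245…
%ΔP_{streaming rentals} = (6.33 − 5.27)/avg = 1.06/5.8 = 0.182758…
E_cross = (1018/4004) / (1.06/5.8) = 1.3911…
E_cross > 0 ⇒ the goods are substitutes.

1.39; substitutes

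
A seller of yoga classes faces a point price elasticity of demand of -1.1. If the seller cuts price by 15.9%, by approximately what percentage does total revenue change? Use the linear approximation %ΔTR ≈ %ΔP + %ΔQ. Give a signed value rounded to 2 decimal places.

+1.59%

%ΔQ ≈ Ed × %ΔP = (-1.1) × (-15.9%) = +17.4900%
%ΔTR ≈ %ΔP + %ΔQ = (-15.9%) + (+17.4900%) = +1.5900%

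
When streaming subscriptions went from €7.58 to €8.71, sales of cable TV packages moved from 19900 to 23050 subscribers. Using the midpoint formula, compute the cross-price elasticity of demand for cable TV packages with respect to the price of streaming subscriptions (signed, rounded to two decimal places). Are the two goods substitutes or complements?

1.06; substitutes

%ΔQ_{cable TV packages} = (23050 − 19900)/avg = 3150/21475 = 0.146682…
%ΔP_{streaming subscriptions} = (8.71 − 7.58)/avg = 1.13/8.145 = 0.138735…
E_cross = (3150/21475) / (1.13/8.145) = 1.0572…
E_cross > 0 ⇒ the goods are substitutes.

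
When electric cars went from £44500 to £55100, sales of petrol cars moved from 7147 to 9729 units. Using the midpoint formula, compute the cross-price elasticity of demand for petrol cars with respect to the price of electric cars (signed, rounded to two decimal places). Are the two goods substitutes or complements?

%ΔQ_{petrol cars} = (9729 − 7147)/avg = 2582/8438 = 0.305996…
%ΔP_{electric cars} = (55100 − 44500)/avg = 10600/49800 = 0.212851…
E_cross = (2582/8438) / (10600/49800) = 1.4376…
E_cross > 0 ⇒ the goods are substitutes.

1.44; substitutes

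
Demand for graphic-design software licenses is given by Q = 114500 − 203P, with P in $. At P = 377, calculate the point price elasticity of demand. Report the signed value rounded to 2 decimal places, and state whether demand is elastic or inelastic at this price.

dQ/dP = −203. At P = 377, Q = 114500 − 203(377) = 37969.
Ed = (dQ/dP)·(P/Q) = −203 × (377/37969) = -2.0156…
|Ed| = 2.02 > 1, so demand is elastic.

-2.02; elastic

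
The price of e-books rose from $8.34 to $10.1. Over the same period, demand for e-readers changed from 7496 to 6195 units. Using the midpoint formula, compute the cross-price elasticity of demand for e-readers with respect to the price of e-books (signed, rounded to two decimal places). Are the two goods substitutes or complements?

%ΔQ_{e-readers} = (6195 − 7496)/avg = -1301/6845.5 = -0.190051…
%ΔP_{e-books} = (10.1 − 8.34)/avg = 1.76/9.22 = 0.190889…
E_cross = (-1301/6845.5) / (1.76/9.22) = -0.9956…
E_cross < 0 ⇒ the goods are complements.

-1.00; complements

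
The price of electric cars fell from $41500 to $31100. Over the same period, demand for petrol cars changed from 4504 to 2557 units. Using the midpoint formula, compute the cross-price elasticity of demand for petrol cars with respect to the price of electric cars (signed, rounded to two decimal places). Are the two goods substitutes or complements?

%ΔQ_{petrol cars} = (2557 − 4504)/avg = -1947/3530.5 = -0.551479…
%ΔP_{electric cars} = (31100 − 41500)/avg = -10400/36300 = -0.286501…
E_cross = (-1947/3530.5) / (-10400/36300) = 1.9248…
E_cross > 0 ⇒ the goods are substitutes.

1.92; substitutes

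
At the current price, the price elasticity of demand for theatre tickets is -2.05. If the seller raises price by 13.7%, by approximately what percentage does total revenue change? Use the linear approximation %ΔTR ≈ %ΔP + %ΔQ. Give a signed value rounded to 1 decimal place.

%ΔQ ≈ Ed × %ΔP = (-2.05) × (+13.7%) = -28.0850%
%ΔTR ≈ %ΔP + %ΔQ = (+13.7%) + (-28.0850%) = -14.3850%

-14.4%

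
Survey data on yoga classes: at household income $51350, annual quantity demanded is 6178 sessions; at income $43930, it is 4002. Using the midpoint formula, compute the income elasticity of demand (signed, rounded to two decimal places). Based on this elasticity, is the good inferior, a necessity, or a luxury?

%ΔQ = (4002 − 6178)/[( 6178 + 4002)/2] = -2176/5090 = -0.427504…
%ΔIncome = (43930 − 51350)/[( 51350 + 43930)/2] = -7420/47640 = -0.155751…
E_income = (-2176/5090) / (-7420/47640) = 2.7447…
E_income > 1 ⇒ normal good, luxury.

2.74; luxury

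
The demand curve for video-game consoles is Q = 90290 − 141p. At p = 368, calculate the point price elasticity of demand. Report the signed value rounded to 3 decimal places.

-1.351

dQ/dp = −141. At p = 368, Q = 90290 − 141(368) = 38402.
Ed = (dQ/dp)·(p/Q) = −141 × (368/38402) = -1.35117…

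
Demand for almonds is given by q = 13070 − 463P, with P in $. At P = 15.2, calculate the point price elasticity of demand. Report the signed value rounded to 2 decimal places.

-1.17

dq/dP = −463. At P = 15.2, q = 13070 − 463(15.2) = 6032.4.
Ed = (dq/dP)·(P/q) = −463 × (15.2/6032.4) = -1.1666…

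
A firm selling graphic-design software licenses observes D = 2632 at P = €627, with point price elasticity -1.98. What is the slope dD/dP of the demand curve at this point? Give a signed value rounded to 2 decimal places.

Ed = (dD/dP)·(P/D) ⇒ dD/dP = Ed·D/P = (-1.98)·2632/627 = -8.3115…

-8.31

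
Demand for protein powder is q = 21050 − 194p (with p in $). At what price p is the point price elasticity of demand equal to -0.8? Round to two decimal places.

Ed = −194p/(21050 − 194p). Set this equal to -0.8:
194p = 0.8·(21050 − 194p) ⇒ 194p(1 + 0.8) = 0.8·21050
p = 0.8·21050 / (194·1.8) = 48.2245…

48.22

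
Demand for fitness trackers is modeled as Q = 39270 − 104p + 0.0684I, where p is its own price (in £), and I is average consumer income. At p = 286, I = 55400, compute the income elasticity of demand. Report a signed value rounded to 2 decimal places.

0.28

At the given values, Q = 39270 − 104(286) + 0.0684(55400) = 13315.36.
∂Q/∂I = 0.0684.
E = (0.0684) × (55400/13315.36) = 0.2845…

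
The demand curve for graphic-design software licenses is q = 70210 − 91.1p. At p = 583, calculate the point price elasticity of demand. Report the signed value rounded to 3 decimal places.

dq/dp = −91.1. At p = 583, q = 70210 − 91.1(583) = 17098.7.
Ed = (dq/dp)·(p/q) = −91.1 × (583/17098.7) = -3.10616…

-3.106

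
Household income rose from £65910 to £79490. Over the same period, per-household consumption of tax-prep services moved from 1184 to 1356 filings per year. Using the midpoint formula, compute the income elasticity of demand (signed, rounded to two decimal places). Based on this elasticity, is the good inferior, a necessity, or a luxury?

%ΔQ = (1356 − 1184)/[( 1184 + 1356)/2] = 172/1270 = 0.135433…
%ΔIncome = (79490 − 65910)/[( 65910 + 79490)/2] = 13580/72700 = 0.186795…
E_income = (172/1270) / (13580/72700) = 0.7250…
0 < E_income < 1 ⇒ normal good, necessity.

0.73; necessity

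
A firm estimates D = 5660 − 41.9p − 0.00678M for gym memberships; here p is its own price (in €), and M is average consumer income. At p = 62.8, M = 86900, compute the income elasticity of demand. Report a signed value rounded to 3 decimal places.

At the given values, D = 5660 − 41.9(62.8) − 0.00678(86900) = 2439.498.
∂D/∂M = -0.00678.
E = (-0.00678) × (86900/2439.498) = -0.24151…

-0.242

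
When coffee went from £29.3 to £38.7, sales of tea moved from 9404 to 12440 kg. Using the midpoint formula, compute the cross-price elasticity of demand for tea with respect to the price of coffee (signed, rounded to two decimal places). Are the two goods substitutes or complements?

1.01; substitutes

%ΔQ_{tea} = (12440 − 9404)/avg = 3036/10922 = 0.277971…
%ΔP_{coffee} = (38.7 − 29.3)/avg = 9.4/34 = 0.276470…
E_cross = (3036/10922) / (9.4/34) = 1.0054…
E_cross > 0 ⇒ the goods are substitutes.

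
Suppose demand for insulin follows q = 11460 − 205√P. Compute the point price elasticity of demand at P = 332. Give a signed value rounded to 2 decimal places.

dq/dP = −205/(2√P) = -5.62542. At P = 332, q = 7724.72.
Ed = (dq/dP)·(P/q) = (-5.62542) × (332/7724.72) = -0.2417…

-0.24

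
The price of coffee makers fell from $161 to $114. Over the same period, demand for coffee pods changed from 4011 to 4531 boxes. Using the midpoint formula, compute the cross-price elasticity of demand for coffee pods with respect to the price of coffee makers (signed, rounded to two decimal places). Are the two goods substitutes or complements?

-0.36; complements

%ΔQ_{coffee pods} = (4531 − 4011)/avg = 520/4271 = 0.121751…
%ΔP_{coffee makers} = (114 − 161)/avg = -47/137.5 = -0.341818…
E_cross = (520/4271) / (-47/137.5) = -0.3561…
E_cross < 0 ⇒ the goods are complements.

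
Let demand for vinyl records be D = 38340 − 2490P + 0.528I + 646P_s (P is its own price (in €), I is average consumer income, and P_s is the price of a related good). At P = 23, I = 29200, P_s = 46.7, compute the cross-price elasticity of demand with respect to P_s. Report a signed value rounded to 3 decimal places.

1.132

At the given values, D = 38340 − 2490(23) + 0.528(29200) + 646(46.7) = 26655.8.
∂D/∂P_s = 646.
E = (646) × (46.7/26655.8) = 1.13176…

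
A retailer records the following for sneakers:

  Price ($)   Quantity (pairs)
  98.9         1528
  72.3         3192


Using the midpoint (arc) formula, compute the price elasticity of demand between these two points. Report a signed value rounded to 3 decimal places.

%ΔQ = (3192 − 1528) / [(1528 + 3192)/2] = 1664/2360 = 0.705084…
%ΔP = (72.3 − 98.9) / [(98.9 + 72.3)/2] = -26.6/85.6 = -0.310747…
Arc Ed = %ΔQ / %ΔP = (1664/2360) / (-26.6/85.6) = -2.26899…

-2.269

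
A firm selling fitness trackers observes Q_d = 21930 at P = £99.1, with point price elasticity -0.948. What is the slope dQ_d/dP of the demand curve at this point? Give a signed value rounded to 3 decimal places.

-209.784

Ed = (dQ_d/dP)·(P/Q_d) ⇒ dQ_d/dP = Ed·Q_d/P = (-0.948)·21930/99.1 = -209.78446…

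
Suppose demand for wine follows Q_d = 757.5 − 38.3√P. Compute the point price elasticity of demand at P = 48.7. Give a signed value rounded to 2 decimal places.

-0.27

dQ_d/dP = −38.3/(2√P) = -2.74413. At P = 48.7, Q_d = 490.222.
Ed = (dQ_d/dP)·(P/Q_d) = (-2.74413) × (48.7/490.222) = -0.2726…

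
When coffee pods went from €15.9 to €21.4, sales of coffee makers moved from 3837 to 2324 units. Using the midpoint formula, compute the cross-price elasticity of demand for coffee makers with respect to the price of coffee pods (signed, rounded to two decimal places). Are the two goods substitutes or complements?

-1.67; complements

%ΔQ_{coffee makers} = (2324 − 3837)/avg = -1513/3080.5 = -0.491154…
%ΔP_{coffee pods} = (21.4 − 15.9)/avg = 5.5/18.65 = 0.294906…
E_cross = (-1513/3080.5) / (5.5/18.65) = -1.6654…
E_cross < 0 ⇒ the goods are complements.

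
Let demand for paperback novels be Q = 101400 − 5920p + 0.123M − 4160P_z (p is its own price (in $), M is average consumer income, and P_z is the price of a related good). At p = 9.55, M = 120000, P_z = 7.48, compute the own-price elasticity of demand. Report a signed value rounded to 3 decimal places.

At the given values, Q = 101400 − 5920(9.55) + 0.123(120000) − 4160(7.48) = 28507.2.
∂Q/∂p = −5920.
E = (-5920) × (9.55/28507.2) = -1.98321…

-1.983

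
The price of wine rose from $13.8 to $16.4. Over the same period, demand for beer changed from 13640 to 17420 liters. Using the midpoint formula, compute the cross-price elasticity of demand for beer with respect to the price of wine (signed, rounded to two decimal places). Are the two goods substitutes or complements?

%ΔQ_{beer} = (17420 − 13640)/avg = 3780/15530 = 0.243399…
%ΔP_{wine} = (16.4 − 13.8)/avg = 2.6/15.1 = 0.172185…
E_cross = (3780/15530) / (2.6/15.1) = 1.4135…
E_cross > 0 ⇒ the goods are substitutes.

1.41; substitutes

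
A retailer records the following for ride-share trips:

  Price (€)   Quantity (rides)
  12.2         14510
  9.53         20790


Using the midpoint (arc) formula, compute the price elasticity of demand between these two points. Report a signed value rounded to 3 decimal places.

%ΔQ = (20790 − 14510) / [(14510 + 20790)/2] = 6280/17650 = 0.355807…
%ΔP = (9.53 − 12.2) / [(12.2 + 9.53)/2] = -2.67/10.865 = -0.245743…
Arc Ed = %ΔQ / %ΔP = (6280/17650) / (-2.67/10.865) = -1.44788…

-1.448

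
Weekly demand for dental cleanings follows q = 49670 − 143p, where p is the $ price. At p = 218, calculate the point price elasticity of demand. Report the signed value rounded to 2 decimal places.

dq/dp = −143. At p = 218, q = 49670 − 143(218) = 18496.
Ed = (dq/dp)·(p/q) = −143 × (218/18496) = -1.6854…

-1.69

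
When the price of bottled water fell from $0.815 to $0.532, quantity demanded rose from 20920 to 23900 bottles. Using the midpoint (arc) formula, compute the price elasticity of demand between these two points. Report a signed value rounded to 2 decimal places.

-0.32

%ΔQ = (23900 − 20920) / [(20920 + 23900)/2] = 2980/22410 = 0.132976…
%ΔP = (0.532 − 0.815) / [(0.815 + 0.532)/2] = -0.283/0.6735 = -0.420193…
Arc Ed = %ΔQ / %ΔP = (2980/22410) / (-0.283/0.6735) = -0.3164…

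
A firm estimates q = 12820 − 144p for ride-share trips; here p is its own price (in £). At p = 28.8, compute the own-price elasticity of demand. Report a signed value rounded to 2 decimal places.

-0.48

At the given values, q = 12820 − 144(28.8) = 8672.8.
∂q/∂p = −144.
E = (-144) × (28.8/8672.8) = -0.4781…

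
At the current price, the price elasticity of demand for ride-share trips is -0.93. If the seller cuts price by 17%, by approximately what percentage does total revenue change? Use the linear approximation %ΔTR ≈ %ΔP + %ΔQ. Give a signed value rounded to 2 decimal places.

-1.19%

%ΔQ ≈ Ed × %ΔP = (-0.93) × (-17%) = +15.8100%
%ΔTR ≈ %ΔP + %ΔQ = (-17%) + (+15.8100%) = -1.1900%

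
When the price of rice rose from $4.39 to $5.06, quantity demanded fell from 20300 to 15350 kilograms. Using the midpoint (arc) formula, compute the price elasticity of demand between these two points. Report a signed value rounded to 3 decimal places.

%ΔQ = (15350 − 20300) / [(20300 + 15350)/2] = -4950/17825 = -0.277699…
%ΔP = (5.06 − 4.39) / [(4.39 + 5.06)/2] = 0.67/4.725 = 0.141798…
Arc Ed = %ΔQ / %ΔP = (-4950/17825) / (0.67/4.725) = -1.95840…

-1.958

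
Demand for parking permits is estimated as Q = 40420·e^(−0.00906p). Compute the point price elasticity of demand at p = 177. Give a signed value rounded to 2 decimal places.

dQ/dp = −0.00906·Q = -73.6684. At p = 177, Q = 8131.17.
Ed = (dQ/dp)·(p/Q) = (-73.6684) × (177/8131.17) = -1.6036…

-1.60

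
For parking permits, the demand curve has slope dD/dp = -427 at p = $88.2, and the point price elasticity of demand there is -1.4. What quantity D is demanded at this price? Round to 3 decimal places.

26901.000

Ed = (dD/dp)·(p/D) ⇒ D = (dD/dp)·p/Ed = (-427)·88.2/(-1.4) = 26901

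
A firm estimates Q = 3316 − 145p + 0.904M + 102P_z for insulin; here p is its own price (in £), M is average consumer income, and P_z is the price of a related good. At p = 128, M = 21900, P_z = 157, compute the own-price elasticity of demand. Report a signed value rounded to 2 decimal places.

-0.90

At the given values, Q = 3316 − 145(128) + 0.904(21900) + 102(157) = 20567.6.
∂Q/∂p = −145.
E = (-145) × (128/20567.6) = -0.9023…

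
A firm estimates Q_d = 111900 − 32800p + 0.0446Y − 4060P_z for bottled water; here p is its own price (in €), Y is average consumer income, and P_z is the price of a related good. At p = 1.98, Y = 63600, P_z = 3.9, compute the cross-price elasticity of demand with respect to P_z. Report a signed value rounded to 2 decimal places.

At the given values, Q_d = 111900 − 32800(1.98) + 0.0446(63600) − 4060(3.9) = 33958.56.
∂Q_d/∂P_z = -4060.
E = (-4060) × (3.9/33958.56) = -0.4662…

-0.47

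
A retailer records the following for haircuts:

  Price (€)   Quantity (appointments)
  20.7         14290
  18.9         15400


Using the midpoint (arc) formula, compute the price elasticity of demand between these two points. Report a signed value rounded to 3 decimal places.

%ΔQ = (15400 − 14290) / [(14290 + 15400)/2] = 1110/14845 = 0.074772…
%ΔP = (18.9 − 20.7) / [(20.7 + 18.9)/2] = -1.8/19.8 = -0.090909…
Arc Ed = %ΔQ / %ΔP = (1110/14845) / (-1.8/19.8) = -0.82249…

-0.822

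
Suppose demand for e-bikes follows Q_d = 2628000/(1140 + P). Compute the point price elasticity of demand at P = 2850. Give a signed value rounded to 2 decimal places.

dQ_d/dP = −2628000/(1140 + P)² = -0.165074. At P = 2850, Q_d = 658.647.
Ed = (dQ_d/dP)·(P/Q_d) = (-0.165074) × (2850/658.647) = -0.7142…

-0.71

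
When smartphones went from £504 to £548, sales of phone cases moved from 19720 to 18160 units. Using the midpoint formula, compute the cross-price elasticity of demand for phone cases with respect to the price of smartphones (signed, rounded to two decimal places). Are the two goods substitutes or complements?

-0.98; complements

%ΔQ_{phone cases} = (18160 − 19720)/avg = -1560/18940 = -0.082365…
%ΔP_{smartphones} = (548 − 504)/avg = 44/526 = 0.083650…
E_cross = (-1560/18940) / (44/526) = -0.9846…
E_cross < 0 ⇒ the goods are complements.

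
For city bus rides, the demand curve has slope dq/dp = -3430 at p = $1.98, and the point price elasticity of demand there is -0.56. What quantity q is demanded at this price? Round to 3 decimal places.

12127.500

Ed = (dq/dp)·(p/q) ⇒ q = (dq/dp)·p/Ed = (-3430)·1.98/(-0.56) = 12127.5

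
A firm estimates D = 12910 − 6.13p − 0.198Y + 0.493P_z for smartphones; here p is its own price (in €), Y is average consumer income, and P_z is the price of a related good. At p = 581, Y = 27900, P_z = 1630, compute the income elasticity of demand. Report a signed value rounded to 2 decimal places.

At the given values, D = 12910 − 6.13(581) − 0.198(27900) + 0.493(1630) = 4627.86.
∂D/∂Y = -0.198.
E = (-0.198) × (27900/4627.86) = -1.1936…

-1.19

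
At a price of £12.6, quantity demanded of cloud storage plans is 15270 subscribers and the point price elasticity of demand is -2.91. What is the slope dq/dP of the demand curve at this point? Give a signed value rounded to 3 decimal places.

Ed = (dq/dP)·(P/q) ⇒ dq/dP = Ed·q/P = (-2.91)·15270/12.6 = -3526.64285…

-3526.643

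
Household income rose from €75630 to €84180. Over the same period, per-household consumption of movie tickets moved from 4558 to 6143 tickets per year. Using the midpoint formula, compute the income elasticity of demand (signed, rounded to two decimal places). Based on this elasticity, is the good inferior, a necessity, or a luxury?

2.77; luxury

%ΔQ = (6143 − 4558)/[( 4558 + 6143)/2] = 1585/5350.5 = 0.296233…
%ΔIncome = (84180 − 75630)/[( 75630 + 84180)/2] = 8550/79905 = 0.107002…
E_income = (1585/5350.5) / (8550/79905) = 2.7684…
E_income > 1 ⇒ normal good, luxury.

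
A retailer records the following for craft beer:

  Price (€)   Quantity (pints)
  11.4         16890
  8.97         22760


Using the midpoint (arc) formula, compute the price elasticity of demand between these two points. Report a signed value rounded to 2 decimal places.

-1.24

%ΔQ = (22760 − 16890) / [(16890 + 22760)/2] = 5870/19825 = 0.296090…
%ΔP = (8.97 − 11.4) / [(11.4 + 8.97)/2] = -2.43/10.185 = -0.238586…
Arc Ed = %ΔQ / %ΔP = (5870/19825) / (-2.43/10.185) = -1.2410…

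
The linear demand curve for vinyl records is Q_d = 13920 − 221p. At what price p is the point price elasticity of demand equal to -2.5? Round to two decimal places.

44.99

Ed = −221p/(13920 − 221p). Set this equal to -2.5:
221p = 2.5·(13920 − 221p) ⇒ 221p(1 + 2.5) = 2.5·13920
p = 2.5·13920 / (221·3.5) = 44.9903…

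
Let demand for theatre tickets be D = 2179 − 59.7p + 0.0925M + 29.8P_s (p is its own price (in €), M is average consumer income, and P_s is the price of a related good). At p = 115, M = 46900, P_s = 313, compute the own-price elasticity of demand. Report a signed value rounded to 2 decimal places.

At the given values, D = 2179 − 59.7(115) + 0.0925(46900) + 29.8(313) = 8979.15.
∂D/∂p = −59.7.
E = (-59.7) × (115/8979.15) = -0.7646…

-0.76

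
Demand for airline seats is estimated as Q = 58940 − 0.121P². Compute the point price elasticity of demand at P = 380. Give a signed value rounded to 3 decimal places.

dQ/dP = −2·0.121·P = -91.96. At P = 380, Q = 41467.6.
Ed = (dQ/dP)·(P/Q) = (-91.96) × (380/41467.6) = -0.84270…

-0.843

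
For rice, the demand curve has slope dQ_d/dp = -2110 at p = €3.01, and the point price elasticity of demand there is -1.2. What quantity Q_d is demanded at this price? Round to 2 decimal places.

Ed = (dQ_d/dp)·(p/Q_d) ⇒ Q_d = (dQ_d/dp)·p/Ed = (-2110)·3.01/(-1.2) = 5292.5833…

5292.58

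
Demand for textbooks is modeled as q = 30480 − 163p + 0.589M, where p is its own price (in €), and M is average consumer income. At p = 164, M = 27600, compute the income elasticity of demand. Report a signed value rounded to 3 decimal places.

At the given values, q = 30480 − 163(164) + 0.589(27600) = 20004.4.
∂q/∂M = 0.589.
E = (0.589) × (27600/20004.4) = 0.81264…

0.813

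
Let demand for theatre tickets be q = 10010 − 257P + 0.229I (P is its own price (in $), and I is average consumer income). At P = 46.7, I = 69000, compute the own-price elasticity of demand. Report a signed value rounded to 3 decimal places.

At the given values, q = 10010 − 257(46.7) + 0.229(69000) = 13809.1.
∂q/∂P = −257.
E = (-257) × (46.7/13809.1) = -0.86912…

-0.869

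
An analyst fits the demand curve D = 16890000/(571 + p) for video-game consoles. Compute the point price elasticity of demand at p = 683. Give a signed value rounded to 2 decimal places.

-0.54

dD/dp = −16890000/(571 + p)² = -10.7407. At p = 683, D = 13468.9.
Ed = (dD/dp)·(p/D) = (-10.7407) × (683/13468.9) = -0.5446…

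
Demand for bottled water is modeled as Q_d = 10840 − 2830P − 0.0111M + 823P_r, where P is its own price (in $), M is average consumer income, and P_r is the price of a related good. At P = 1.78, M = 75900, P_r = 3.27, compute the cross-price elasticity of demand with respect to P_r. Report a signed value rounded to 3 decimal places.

0.352

At the given values, Q_d = 10840 − 2830(1.78) − 0.0111(75900) + 823(3.27) = 7651.32.
∂Q_d/∂P_r = 823.
E = (823) × (3.27/7651.32) = 0.35173…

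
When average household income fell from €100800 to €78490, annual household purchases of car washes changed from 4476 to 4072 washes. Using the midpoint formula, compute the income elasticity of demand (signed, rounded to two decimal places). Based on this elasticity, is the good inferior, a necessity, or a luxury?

0.38; necessity

%ΔQ = (4072 − 4476)/[( 4476 + 4072)/2] = -404/4274 = -0.094525…
%ΔIncome = (78490 − 100800)/[( 100800 + 78490)/2] = -22310/89645 = -0.248870…
E_income = (-404/4274) / (-22310/89645) = 0.3798…
0 < E_income < 1 ⇒ normal good, necessity.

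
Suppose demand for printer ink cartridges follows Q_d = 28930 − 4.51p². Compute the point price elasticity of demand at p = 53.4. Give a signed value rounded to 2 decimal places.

-1.60

dQ_d/dp = −2·4.51·p = -481.668. At p = 53.4, Q_d = 16069.4644.
Ed = (dQ_d/dp)·(p/Q_d) = (-481.668) × (53.4/16069.4644) = -1.6006…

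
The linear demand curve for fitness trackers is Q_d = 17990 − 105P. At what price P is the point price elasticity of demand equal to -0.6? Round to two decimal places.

Ed = −105P/(17990 − 105P). Set this equal to -0.6:
105P = 0.6·(17990 − 105P) ⇒ 105P(1 + 0.6) = 0.6·17990
P = 0.6·17990 / (105·1.6) = 64.25

64.25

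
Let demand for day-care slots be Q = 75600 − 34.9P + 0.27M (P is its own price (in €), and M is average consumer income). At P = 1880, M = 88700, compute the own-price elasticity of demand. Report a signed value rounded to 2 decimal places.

-1.93

At the given values, Q = 75600 − 34.9(1880) + 0.27(88700) = 33937.
∂Q/∂P = −34.9.
E = (-34.9) × (1880/33937) = -1.9333…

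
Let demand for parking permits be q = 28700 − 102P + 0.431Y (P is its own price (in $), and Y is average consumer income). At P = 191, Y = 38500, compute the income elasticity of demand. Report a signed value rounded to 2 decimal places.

At the given values, q = 28700 − 102(191) + 0.431(38500) = 25811.5.
∂q/∂Y = 0.431.
E = (0.431) × (38500/25811.5) = 0.6428…

0.64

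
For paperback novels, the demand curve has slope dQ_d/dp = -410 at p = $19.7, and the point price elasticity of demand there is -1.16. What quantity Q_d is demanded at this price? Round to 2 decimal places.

Ed = (dQ_d/dp)·(p/Q_d) ⇒ Q_d = (dQ_d/dp)·p/Ed = (-410)·19.7/(-1.16) = 6962.9310…

6962.93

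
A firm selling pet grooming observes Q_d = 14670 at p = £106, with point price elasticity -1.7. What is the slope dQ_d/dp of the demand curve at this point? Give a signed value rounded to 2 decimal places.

Ed = (dQ_d/dp)·(p/Q_d) ⇒ dQ_d/dp = Ed·Q_d/p = (-1.7)·14670/106 = -235.2735…

-235.27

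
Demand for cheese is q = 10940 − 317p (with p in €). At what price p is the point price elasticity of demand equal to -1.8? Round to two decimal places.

Ed = −317p/(10940 − 317p). Set this equal to -1.8:
317p = 1.8·(10940 − 317p) ⇒ 317p(1 + 1.8) = 1.8·10940
p = 1.8·10940 / (317·2.8) = 22.1856…

22.19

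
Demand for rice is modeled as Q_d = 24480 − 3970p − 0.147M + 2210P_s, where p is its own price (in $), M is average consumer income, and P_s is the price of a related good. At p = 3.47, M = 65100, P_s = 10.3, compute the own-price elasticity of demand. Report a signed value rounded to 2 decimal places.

At the given values, Q_d = 24480 − 3970(3.47) − 0.147(65100) + 2210(10.3) = 23897.4.
∂Q_d/∂p = −3970.
E = (-3970) × (3.47/23897.4) = -0.5764…

-0.58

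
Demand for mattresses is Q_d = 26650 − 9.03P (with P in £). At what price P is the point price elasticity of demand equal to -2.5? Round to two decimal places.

Ed = −9.03P/(26650 − 9.03P). Set this equal to -2.5:
9.03P = 2.5·(26650 − 9.03P) ⇒ 9.03P(1 + 2.5) = 2.5·26650
P = 2.5·26650 / (9.03·3.5) = 2108.0525…

2108.05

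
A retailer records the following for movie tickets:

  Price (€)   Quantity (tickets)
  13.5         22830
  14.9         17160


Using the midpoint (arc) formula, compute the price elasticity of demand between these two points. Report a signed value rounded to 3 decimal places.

-2.876

%ΔQ = (17160 − 22830) / [(22830 + 17160)/2] = -5670/19995 = -0.283570…
%ΔP = (14.9 − 13.5) / [(13.5 + 14.9)/2] = 1.4/14.2 = 0.098591…
Arc Ed = %ΔQ / %ΔP = (-5670/19995) / (1.4/14.2) = -2.87621…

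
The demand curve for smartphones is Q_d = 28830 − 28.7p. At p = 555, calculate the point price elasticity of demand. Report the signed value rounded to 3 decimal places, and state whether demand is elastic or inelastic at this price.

-1.235; elastic

dQ_d/dp = −28.7. At p = 555, Q_d = 28830 − 28.7(555) = 12901.5.
Ed = (dQ_d/dp)·(p/Q_d) = −28.7 × (555/12901.5) = -1.23462…
|Ed| = 1.235 > 1, so demand is elastic.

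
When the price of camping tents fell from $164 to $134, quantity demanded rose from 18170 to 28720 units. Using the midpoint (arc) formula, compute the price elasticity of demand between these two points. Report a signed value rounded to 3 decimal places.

-2.235

%ΔQ = (28720 − 18170) / [(18170 + 28720)/2] = 10550/23445 = 0.449989…
%ΔP = (134 − 164) / [(164 + 134)/2] = -30/149 = -0.201342…
Arc Ed = %ΔQ / %ΔP = (10550/23445) / (-30/149) = -2.23494…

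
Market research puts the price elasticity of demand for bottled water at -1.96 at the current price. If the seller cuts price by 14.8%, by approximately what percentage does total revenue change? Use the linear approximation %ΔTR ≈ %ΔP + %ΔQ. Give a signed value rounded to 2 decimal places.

%ΔQ ≈ Ed × %ΔP = (-1.96) × (-14.8%) = +29.0080%
%ΔTR ≈ %ΔP + %ΔQ = (-14.8%) + (+29.0080%) = +14.2080%

+14.21%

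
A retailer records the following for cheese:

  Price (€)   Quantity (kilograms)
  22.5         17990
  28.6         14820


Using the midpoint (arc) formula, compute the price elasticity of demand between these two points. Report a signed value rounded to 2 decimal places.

-0.81

%ΔQ = (14820 − 17990) / [(17990 + 14820)/2] = -3170/16405 = -0.193233…
%ΔP = (28.6 − 22.5) / [(22.5 + 28.6)/2] = 6.1/25.55 = 0.238747…
Arc Ed = %ΔQ / %ΔP = (-3170/16405) / (6.1/25.55) = -0.8093…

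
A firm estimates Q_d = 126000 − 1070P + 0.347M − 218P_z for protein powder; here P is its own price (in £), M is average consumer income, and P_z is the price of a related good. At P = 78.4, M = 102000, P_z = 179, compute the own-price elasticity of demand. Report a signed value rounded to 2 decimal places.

-2.18

At the given values, Q_d = 126000 − 1070(78.4) + 0.347(102000) − 218(179) = 38484.
∂Q_d/∂P = −1070.
E = (-1070) × (78.4/38484) = -2.1798…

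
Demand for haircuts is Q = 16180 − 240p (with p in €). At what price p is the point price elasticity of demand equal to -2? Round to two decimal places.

Ed = −240p/(16180 − 240p). Set this equal to -2:
240p = 2·(16180 − 240p) ⇒ 240p(1 + 2) = 2·16180
p = 2·16180 / (240·3) = 44.9444…

44.94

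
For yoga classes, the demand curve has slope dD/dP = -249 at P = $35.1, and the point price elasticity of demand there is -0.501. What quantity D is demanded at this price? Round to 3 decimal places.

17444.910

Ed = (dD/dP)·(P/D) ⇒ D = (dD/dP)·P/Ed = (-249)·35.1/(-0.501) = 17444.91017…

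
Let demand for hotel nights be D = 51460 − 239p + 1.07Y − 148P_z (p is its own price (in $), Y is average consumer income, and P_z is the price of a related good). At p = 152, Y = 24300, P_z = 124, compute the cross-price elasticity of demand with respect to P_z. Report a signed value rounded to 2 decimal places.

At the given values, D = 51460 − 239(152) + 1.07(24300) − 148(124) = 22781.
∂D/∂P_z = -148.
E = (-148) × (124/22781) = -0.8055…

-0.81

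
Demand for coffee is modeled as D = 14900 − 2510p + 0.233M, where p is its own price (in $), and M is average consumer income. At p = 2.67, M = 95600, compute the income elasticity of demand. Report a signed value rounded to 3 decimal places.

0.731

At the given values, D = 14900 − 2510(2.67) + 0.233(95600) = 30473.1.
∂D/∂M = 0.233.
E = (0.233) × (95600/30473.1) = 0.73096…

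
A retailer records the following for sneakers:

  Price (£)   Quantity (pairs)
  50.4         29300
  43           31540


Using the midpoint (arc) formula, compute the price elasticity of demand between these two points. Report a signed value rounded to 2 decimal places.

%ΔQ = (31540 − 29300) / [(29300 + 31540)/2] = 2240/30420 = 0.073635…
%ΔP = (43 − 50.4) / [(50.4 + 43)/2] = -7.4/46.7 = -0.158458…
Arc Ed = %ΔQ / %ΔP = (2240/30420) / (-7.4/46.7) = -0.4647…

-0.46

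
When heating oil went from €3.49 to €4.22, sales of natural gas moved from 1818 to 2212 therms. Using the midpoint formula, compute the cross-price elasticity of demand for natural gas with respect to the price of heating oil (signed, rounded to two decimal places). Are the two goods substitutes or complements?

%ΔQ_{natural gas} = (2212 − 1818)/avg = 394/2015 = 0.195533…
%ΔP_{heating oil} = (4.22 − 3.49)/avg = 0.73/3.855 = 0.189364…
E_cross = (394/2015) / (0.73/3.855) = 1.0325…
E_cross > 0 ⇒ the goods are substitutes.

1.03; substitutes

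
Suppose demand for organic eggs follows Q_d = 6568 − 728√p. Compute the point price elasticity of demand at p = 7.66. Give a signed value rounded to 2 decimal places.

-0.22

dQ_d/dp = −728/(2√p) = -131.519. At p = 7.66, Q_d = 4553.14.
Ed = (dQ_d/dp)·(p/Q_d) = (-131.519) × (7.66/4553.14) = -0.2212…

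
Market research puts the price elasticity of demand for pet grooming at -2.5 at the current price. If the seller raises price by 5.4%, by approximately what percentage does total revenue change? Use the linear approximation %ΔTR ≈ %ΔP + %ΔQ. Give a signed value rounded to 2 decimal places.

%ΔQ ≈ Ed × %ΔP = (-2.5) × (+5.4%) = -13.5000%
%ΔTR ≈ %ΔP + %ΔQ = (+5.4%) + (-13.5000%) = -8.1000%

-8.10%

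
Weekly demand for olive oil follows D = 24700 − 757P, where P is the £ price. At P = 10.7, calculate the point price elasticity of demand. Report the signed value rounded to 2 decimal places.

dD/dP = −757. At P = 10.7, D = 24700 − 757(10.7) = 16600.1.
Ed = (dD/dP)·(P/D) = −757 × (10.7/16600.1) = -0.4879…

-0.49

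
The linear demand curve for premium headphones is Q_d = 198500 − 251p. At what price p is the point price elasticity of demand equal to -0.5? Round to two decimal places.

263.61

Ed = −251p/(198500 − 251p). Set this equal to -0.5:
251p = 0.5·(198500 − 251p) ⇒ 251p(1 + 0.5) = 0.5·198500
p = 0.5·198500 / (251·1.5) = 263.6122…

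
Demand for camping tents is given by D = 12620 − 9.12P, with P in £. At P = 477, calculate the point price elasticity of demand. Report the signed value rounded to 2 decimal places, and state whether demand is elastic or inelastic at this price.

dD/dP = −9.12. At P = 477, D = 12620 − 9.12(477) = 8269.76.
Ed = (dD/dP)·(P/D) = −9.12 × (477/8269.76) = -0.5260…
|Ed| = 0.53 < 1, so demand is inelastic.

-0.53; inelastic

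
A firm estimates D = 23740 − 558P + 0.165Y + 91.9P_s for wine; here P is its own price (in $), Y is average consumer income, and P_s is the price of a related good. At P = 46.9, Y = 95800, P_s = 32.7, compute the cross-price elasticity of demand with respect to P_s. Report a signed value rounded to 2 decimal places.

At the given values, D = 23740 − 558(46.9) + 0.165(95800) + 91.9(32.7) = 16381.93.
∂D/∂P_s = 91.9.
E = (91.9) × (32.7/16381.93) = 0.1834…

0.18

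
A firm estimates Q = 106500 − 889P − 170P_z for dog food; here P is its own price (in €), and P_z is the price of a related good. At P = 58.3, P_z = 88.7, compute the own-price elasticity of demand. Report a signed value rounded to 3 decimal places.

At the given values, Q = 106500 − 889(58.3) − 170(88.7) = 39592.3.
∂Q/∂P = −889.
E = (-889) × (58.3/39592.3) = -1.30906…

-1.309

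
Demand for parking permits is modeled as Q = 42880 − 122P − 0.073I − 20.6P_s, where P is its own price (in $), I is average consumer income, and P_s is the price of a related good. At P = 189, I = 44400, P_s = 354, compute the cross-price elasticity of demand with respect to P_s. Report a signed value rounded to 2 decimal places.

-0.79

At the given values, Q = 42880 − 122(189) − 0.073(44400) − 20.6(354) = 9288.4.
∂Q/∂P_s = -20.6.
E = (-20.6) × (354/9288.4) = -0.7851…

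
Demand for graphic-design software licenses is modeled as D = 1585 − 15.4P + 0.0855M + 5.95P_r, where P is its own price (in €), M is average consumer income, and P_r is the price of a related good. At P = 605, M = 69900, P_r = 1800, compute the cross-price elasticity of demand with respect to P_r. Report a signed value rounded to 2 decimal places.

1.20

At the given values, D = 1585 − 15.4(605) + 0.0855(69900) + 5.95(1800) = 8954.45.
∂D/∂P_r = 5.95.
E = (5.95) × (1800/8954.45) = 1.1960…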